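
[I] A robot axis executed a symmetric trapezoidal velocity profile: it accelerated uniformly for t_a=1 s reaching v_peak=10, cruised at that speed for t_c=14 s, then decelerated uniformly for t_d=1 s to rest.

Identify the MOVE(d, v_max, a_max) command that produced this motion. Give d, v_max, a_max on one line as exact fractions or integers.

d=150 v_max=10 a_max=10

a_max = 10/1 = 10
d_a = ½·10·1 = 5; d_c = 10·14 = 140
d = 2·5 + 140 = 150
t_c = 14 > 0 → v_max = v_peak = 10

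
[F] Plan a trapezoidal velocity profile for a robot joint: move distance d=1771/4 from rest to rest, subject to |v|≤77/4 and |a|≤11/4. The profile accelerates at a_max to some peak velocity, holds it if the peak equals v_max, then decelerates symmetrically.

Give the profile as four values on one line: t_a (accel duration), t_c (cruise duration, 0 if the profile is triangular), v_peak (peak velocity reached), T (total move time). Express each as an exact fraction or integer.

v_max²/a_max = (77/4)²/(11/4) = 539/4
1771/4 ≥ 539/4 so v_max reached
t_a = (77/4)/(11/4) = 7; v_peak = 77/4
d_cruise = 1771/4 − 539/4 = 308; t_c = 308/(77/4) = 16
T = 2·7 + 16 = 30

t_a=7 t_c=16 v_peak=77/4 T=30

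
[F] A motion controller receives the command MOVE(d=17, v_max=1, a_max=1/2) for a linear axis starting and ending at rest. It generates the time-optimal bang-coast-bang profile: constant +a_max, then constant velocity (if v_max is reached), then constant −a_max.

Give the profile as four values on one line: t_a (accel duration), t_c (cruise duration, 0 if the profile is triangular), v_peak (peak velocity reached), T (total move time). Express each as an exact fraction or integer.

t_a=2 t_c=15 v_peak=1 T=19

(v_max)²/a_max = 1²/(1/2) = 2
17 ≥ 2 so v_max reached
t_a = 1/(1/2) = 2; v_peak = 1
d_cruise = 17 − 2 = 15; t_c = 15/1 = 15
T = 2·2 + 15 = 19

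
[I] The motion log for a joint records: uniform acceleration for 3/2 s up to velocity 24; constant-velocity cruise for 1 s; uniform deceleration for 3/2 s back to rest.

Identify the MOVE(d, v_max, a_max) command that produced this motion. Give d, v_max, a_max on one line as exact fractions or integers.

a_max = 24/(3/2) = 16
d_a = ½·24·3/2 = 18; d_c = 24·1 = 24
d = 2·18 + 24 = 60
t_c = 1 > 0 so v_max = 24

d=60 v_max=24 a_max=16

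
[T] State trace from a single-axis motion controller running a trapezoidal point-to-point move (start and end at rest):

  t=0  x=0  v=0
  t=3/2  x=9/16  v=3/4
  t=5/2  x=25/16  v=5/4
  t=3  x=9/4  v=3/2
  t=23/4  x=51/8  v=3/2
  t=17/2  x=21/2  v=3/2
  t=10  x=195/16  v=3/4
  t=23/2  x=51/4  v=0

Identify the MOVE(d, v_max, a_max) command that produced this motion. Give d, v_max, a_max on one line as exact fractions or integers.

final state: t=23/2, x=51/4, v=0 → d = 51/4
a_max = (3/4−0)/(3/2−0) = 1/2
max v = 3/2 over t∈[3,17/2] → v_max = 3/2
check: 3/2·(3+11/2) = 51/4 ✓

d=51/4 v_max=3/2 a_max=1/2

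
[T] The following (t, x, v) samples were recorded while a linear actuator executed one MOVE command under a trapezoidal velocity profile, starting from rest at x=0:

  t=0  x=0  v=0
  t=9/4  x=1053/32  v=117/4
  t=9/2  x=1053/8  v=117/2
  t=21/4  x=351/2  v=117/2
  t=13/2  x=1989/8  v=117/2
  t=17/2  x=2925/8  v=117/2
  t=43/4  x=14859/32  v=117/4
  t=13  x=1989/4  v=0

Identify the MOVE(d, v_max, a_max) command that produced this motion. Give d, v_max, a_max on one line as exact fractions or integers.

d=1989/4 v_max=117/2 a_max=13

final state: t=13, x=1989/4, v=0 → d = 1989/4
a_max = (117/4−0)/(9/4−0) = 13
max v = 117/2 over t∈[9/2,17/2] → v_max = 117/2
check: 117/2·(9/2+4) = 1989/4 ✓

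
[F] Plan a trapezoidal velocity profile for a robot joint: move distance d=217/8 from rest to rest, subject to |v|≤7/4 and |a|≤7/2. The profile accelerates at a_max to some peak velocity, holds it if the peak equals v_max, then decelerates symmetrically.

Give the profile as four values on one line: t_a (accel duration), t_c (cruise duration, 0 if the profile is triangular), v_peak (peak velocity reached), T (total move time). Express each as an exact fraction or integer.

v_max²/a_max = (7/4)²/(7/2) = 7/8
217/8 ≥ 7/8 so v_max reached
t_a = (7/4)/(7/2) = 1/2; v_peak = 7/4
d_cruise = 217/8 − 7/8 = 105/4; t_c = (105/4)/(7/4) = 15
T = 2·1/2 + 15 = 16

t_a=1/2 t_c=15 v_peak=7/4 T=16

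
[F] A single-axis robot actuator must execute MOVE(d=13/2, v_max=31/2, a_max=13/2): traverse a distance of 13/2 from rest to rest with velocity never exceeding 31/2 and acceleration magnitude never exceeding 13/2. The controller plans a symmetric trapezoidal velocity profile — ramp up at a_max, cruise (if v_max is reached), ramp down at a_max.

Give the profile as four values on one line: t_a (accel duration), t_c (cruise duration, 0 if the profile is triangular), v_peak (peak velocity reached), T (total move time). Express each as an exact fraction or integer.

t_a=1 t_c=0 v_peak=13/2 T=2

v_max²/a_max = (31/2)²/(13/2) = 961/26
13/2 < 961/26 so t_c = 0
v_peak = √(13/2·13/2) = √(169/4) = 13/2
t_a = (13/2)/(13/2) = 1; t_c = 0
T = 2·1 = 2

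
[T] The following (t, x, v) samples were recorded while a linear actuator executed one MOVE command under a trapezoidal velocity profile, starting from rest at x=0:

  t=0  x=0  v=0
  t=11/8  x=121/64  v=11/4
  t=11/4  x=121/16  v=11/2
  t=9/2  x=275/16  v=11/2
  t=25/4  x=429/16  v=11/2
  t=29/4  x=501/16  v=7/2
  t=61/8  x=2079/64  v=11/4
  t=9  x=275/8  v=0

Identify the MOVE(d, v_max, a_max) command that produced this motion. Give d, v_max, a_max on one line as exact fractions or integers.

final state: t=9, x=275/8, v=0 → d = 275/8
a_max = (11/4−0)/(11/8−0) = 2
max v = 11/2 over t∈[11/4,25/4] → v_max = 11/2
check: 11/2·(11/4+7/2) = 275/8 ✓

d=275/8 v_max=11/2 a_max=2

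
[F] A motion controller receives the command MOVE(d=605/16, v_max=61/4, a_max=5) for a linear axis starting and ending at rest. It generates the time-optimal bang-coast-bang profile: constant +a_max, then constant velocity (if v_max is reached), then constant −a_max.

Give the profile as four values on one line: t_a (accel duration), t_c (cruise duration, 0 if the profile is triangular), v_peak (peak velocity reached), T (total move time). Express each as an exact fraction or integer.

v_max²/a_max = (61/4)²/5 = 3721/80
605/16 < 3721/80 ⇒ no cruise
v_peak = √(605/16·5) = √(3025/16) = 55/4
t_a = (55/4)/5 = 11/4; t_c = 0
T = 2·11/4 = 11/2

t_a=11/4 t_c=0 v_peak=55/4 T=11/2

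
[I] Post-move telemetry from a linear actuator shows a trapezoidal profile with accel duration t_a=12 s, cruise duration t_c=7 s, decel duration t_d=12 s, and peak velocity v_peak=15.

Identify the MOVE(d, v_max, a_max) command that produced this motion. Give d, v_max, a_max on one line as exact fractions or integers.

a_max = 15/12 = 5/4
d_a = ½·15·12 = 90; d_c = 15·7 = 105
d = 2·90 + 105 = 285
t_c = 7 > 0 ⇒ limit active, v_max = 15

d=285 v_max=15 a_max=5/4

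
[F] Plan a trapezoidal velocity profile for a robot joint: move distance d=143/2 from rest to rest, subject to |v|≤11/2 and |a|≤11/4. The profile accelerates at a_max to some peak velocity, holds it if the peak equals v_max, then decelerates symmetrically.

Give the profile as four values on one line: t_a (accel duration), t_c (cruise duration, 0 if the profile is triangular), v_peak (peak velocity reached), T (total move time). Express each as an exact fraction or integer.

t_a=2 t_c=11 v_peak=11/2 T=15

(v_max)²/a_max = (11/2)²/(11/4) = 11
143/2 ≥ 11 → trapezoidal
t_a = (11/2)/(11/4) = 2; v_peak = 11/2
d_cruise = 143/2 − 11 = 121/2; t_c = (121/2)/(11/2) = 11
T = 2·2 + 11 = 15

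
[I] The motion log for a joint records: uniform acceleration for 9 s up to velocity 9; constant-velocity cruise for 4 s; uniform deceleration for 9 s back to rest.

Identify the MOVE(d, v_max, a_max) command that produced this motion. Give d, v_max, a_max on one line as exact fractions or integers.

a_max = 9/9 = 1
d_a = ½·9·9 = 81/2; d_c = 9·4 = 36
d = 2·81/2 + 36 = 117
t_c = 4 > 0 so v_max = 9

d=117 v_max=9 a_max=1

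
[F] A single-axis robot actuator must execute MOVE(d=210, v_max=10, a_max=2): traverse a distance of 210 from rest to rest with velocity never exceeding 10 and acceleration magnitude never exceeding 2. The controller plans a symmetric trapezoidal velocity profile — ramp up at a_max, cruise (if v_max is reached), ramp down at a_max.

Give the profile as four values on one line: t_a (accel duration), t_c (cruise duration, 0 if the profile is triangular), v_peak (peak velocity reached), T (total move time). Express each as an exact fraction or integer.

vₘ²/aₘ = 10²/2 = 50
210 ≥ 50 → trapezoidal
t_a = 10/2 = 5; v_peak = 10
d_cruise = 210 − 50 = 160; t_c = 160/10 = 16
T = 2·5 + 16 = 26

t_a=5 t_c=16 v_peak=10 T=26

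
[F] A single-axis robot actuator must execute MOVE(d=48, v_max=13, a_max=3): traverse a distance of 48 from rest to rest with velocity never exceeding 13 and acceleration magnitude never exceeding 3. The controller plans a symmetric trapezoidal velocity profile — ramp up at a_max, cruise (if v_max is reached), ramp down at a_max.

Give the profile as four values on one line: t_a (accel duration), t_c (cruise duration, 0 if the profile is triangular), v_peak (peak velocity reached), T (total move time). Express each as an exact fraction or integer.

t_a=4 t_c=0 v_peak=12 T=8

v_max²/a_max = 13²/3 = 169/3
48 < 169/3 ⇒ no cruise
v_peak = √(48·3) = √144 = 12
t_a = 12/3 = 4; t_c = 0
T = 2·4 = 8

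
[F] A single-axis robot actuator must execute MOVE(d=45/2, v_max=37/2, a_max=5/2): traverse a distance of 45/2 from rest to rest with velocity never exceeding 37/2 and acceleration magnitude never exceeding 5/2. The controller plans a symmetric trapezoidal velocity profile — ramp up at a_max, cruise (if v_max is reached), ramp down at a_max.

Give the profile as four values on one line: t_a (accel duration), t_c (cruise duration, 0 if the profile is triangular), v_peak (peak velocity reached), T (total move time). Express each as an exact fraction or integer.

vₘ²/aₘ = (37/2)²/(5/2) = 1369/10
45/2 < 1369/10 ⇒ no cruise
v_peak = √(45/2·5/2) = √(225/4) = 15/2
t_a = (15/2)/(5/2) = 3; t_c = 0
T = 2·3 = 6

t_a=3 t_c=0 v_peak=15/2 T=6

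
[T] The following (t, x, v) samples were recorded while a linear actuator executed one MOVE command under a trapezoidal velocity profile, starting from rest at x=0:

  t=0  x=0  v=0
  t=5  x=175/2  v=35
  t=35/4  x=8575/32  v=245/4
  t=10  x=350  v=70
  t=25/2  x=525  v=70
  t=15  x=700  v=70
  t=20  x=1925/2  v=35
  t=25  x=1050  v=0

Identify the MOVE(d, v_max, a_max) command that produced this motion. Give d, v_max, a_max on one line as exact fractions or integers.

d=1050 v_max=70 a_max=7

final state: t=25, x=1050, v=0 → d = 1050
a_max = (35−0)/(5−0) = 7
max v = 70 over t∈[10,15] → v_max = 70
check: 70·(10+5) = 1050 ✓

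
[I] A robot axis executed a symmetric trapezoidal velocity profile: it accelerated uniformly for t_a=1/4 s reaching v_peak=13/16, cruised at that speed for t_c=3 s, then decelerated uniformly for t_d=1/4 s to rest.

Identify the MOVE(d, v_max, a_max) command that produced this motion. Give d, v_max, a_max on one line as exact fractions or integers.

d=169/64 v_max=13/16 a_max=13/4

a_max = (13/16)/(1/4) = 13/4
d_a = ½·13/16·1/4 = 13/128; d_c = 13/16·3 = 39/16
d = 2·13/128 + 39/16 = 169/64
t_c = 3 > 0 → v_max = v_peak = 13/16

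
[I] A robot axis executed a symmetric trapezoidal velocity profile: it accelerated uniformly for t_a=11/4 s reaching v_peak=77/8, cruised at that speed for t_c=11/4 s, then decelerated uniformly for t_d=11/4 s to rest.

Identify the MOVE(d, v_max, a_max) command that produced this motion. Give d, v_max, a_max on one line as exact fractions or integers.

d=847/16 v_max=77/8 a_max=7/2

a_max = (77/8)/(11/4) = 7/2
d_a = ½·77/8·11/4 = 847/64; d_c = 77/8·11/4 = 847/32
d = 2·847/64 + 847/32 = 847/16
t_c = 11/4 > 0 so v_max = 77/8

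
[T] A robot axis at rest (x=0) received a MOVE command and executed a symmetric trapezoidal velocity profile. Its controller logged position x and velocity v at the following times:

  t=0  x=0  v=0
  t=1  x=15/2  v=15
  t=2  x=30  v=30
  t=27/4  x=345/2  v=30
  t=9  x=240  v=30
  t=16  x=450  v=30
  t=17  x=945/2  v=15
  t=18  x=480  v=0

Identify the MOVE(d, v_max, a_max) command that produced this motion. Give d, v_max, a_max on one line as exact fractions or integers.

final state: t=18, x=480, v=0 → d = 480
a_max = (15−0)/(1−0) = 15
max v = 30 over t∈[2,16] → v_max = 30
check: 30·(2+14) = 480 ✓

d=480 v_max=30 a_max=15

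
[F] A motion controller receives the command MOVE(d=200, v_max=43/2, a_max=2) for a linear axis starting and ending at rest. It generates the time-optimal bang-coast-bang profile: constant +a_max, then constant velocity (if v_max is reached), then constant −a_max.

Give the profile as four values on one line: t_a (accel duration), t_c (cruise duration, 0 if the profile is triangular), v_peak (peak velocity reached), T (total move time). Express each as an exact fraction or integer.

v_max²/a_max = (43/2)²/2 = 1849/8
200 < 1849/8 → triangular
v_peak = √(200·2) = √400 = 20
t_a = 20/2 = 10; t_c = 0
T = 2·10 = 20

t_a=10 t_c=0 v_peak=20 T=20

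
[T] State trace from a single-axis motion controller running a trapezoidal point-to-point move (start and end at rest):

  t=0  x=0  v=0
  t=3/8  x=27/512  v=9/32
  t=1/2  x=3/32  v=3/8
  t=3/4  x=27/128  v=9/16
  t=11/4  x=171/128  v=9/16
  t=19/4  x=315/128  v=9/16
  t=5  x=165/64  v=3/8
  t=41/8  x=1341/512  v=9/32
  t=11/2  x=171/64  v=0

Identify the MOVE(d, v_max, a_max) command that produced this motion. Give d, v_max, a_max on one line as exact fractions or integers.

final state: t=11/2, x=171/64, v=0 → d = 171/64
a_max = (9/32−0)/(3/8−0) = 3/4
max v = 9/16 over t∈[3/4,19/4] → v_max = 9/16
check: 9/16·(3/4+4) = 171/64 ✓

d=171/64 v_max=9/16 a_max=3/4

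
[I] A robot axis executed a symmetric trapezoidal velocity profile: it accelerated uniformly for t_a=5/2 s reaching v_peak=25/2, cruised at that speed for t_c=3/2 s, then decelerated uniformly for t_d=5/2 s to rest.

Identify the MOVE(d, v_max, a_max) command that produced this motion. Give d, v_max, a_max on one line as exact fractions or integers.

d=50 v_max=25/2 a_max=5

a_max = (25/2)/(5/2) = 5
d_a = ½·25/2·5/2 = 125/8; d_c = 25/2·3/2 = 75/4
d = 2·125/8 + 75/4 = 50
t_c = 3/2 > 0 → v_max = v_peak = 25/2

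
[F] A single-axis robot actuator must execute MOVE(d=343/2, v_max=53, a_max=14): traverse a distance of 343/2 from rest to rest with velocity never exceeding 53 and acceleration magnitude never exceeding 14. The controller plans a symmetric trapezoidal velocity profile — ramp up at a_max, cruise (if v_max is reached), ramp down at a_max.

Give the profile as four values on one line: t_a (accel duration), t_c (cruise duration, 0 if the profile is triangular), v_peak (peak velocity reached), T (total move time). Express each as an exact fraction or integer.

t_a=7/2 t_c=0 v_peak=49 T=7

vₘ²/aₘ = 53²/14 = 2809/14
343/2 < 2809/14 ⇒ no cruise
v_peak = √(343/2·14) = √2401 = 49
t_a = 49/14 = 7/2; t_c = 0
T = 2·7/2 = 7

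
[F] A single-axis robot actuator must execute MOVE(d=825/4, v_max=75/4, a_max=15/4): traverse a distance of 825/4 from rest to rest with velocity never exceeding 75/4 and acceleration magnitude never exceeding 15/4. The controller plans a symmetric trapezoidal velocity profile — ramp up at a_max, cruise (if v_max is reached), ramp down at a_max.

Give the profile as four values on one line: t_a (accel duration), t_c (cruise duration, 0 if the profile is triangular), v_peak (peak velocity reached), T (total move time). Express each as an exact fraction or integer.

t_a=5 t_c=6 v_peak=75/4 T=16

v_max²/a_max = (75/4)²/(15/4) = 375/4
825/4 ≥ 375/4 ⇒ cruise phase
t_a = (75/4)/(15/4) = 5; v_peak = 75/4
d_cruise = 825/4 − 375/4 = 225/2; t_c = (225/2)/(75/4) = 6
T = 2·5 + 6 = 16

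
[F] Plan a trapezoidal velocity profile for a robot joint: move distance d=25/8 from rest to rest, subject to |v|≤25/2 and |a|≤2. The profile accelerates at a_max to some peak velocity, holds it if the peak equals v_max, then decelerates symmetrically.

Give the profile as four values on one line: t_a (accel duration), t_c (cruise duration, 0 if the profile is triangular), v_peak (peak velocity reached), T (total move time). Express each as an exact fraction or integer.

v_max²/a_max = (25/2)²/2 = 625/8
25/8 < 625/8 so t_c = 0
v_peak = √(25/8·2) = √(25/4) = 5/2
t_a = (5/2)/2 = 5/4; t_c = 0
T = 2·5/4 = 5/2

t_a=5/4 t_c=0 v_peak=5/2 T=5/2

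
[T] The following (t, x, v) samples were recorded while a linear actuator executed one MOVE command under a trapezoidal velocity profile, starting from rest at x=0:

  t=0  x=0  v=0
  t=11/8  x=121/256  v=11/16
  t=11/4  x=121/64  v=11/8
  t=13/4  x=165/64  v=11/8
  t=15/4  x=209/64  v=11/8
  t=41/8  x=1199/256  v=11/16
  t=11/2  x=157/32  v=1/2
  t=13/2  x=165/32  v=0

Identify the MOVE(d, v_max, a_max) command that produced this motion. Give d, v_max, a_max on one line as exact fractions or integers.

d=165/32 v_max=11/8 a_max=1/2

final state: t=13/2, x=165/32, v=0 → d = 165/32
a_max = (11/16−0)/(11/8−0) = 1/2
max v = 11/8 over t∈[11/4,15/4] → v_max = 11/8
check: 11/8·(11/4+1) = 165/32 ✓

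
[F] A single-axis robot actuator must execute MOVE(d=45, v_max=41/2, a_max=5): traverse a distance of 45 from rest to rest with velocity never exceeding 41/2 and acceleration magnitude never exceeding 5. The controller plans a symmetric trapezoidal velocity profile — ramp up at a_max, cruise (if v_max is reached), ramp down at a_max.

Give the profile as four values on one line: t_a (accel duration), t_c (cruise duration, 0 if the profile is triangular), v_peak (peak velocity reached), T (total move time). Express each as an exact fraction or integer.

t_a=3 t_c=0 v_peak=15 T=6

vₘ²/aₘ = (41/2)²/5 = 1681/20
45 < 1681/20 → triangular
v_peak = √(45·5) = √225 = 15
t_a = 15/5 = 3; t_c = 0
T = 2·3 = 6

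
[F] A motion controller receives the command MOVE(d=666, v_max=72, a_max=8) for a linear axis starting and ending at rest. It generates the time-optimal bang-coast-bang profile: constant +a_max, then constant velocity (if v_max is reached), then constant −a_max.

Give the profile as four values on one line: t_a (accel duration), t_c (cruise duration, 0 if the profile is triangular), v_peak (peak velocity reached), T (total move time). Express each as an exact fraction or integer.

t_a=9 t_c=1/4 v_peak=72 T=73/4

v_max²/a_max = 72²/8 = 648
666 ≥ 648 → trapezoidal
t_a = 72/8 = 9; v_peak = 72
d_cruise = 666 − 648 = 18; t_c = 18/72 = 1/4
T = 2·9 + 1/4 = 73/4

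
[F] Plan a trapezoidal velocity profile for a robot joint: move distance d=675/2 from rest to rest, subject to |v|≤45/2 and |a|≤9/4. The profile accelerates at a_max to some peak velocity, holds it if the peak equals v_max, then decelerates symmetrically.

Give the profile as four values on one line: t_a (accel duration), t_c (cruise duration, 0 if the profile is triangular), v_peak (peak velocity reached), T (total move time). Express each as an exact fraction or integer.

t_a=10 t_c=5 v_peak=45/2 T=25

v_max²/a_max = (45/2)²/(9/4) = 225
675/2 ≥ 225 → trapezoidal
t_a = (45/2)/(9/4) = 10; v_peak = 45/2
d_cruise = 675/2 − 225 = 225/2; t_c = (225/2)/(45/2) = 5
T = 2·10 + 5 = 25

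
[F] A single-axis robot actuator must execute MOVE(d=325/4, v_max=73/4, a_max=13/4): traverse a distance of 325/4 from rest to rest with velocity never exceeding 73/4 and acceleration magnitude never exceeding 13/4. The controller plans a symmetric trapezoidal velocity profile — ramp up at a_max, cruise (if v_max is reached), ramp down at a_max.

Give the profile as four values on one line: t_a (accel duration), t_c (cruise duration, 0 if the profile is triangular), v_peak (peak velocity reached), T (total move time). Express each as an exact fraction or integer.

v_max²/a_max = (73/4)²/(13/4) = 5329/52
325/4 < 5329/52 so t_c = 0
v_peak = √(325/4·13/4) = √(4225/16) = 65/4
t_a = (65/4)/(13/4) = 5; t_c = 0
T = 2·5 = 10

t_a=5 t_c=0 v_peak=65/4 T=10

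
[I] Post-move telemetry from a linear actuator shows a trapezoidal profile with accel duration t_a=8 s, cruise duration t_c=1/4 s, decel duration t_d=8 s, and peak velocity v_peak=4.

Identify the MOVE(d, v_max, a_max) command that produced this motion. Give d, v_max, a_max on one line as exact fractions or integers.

d=33 v_max=4 a_max=1/2

a_max = 4/8 = 1/2
d_a = ½·4·8 = 16; d_c = 4·1/4 = 1
d = 2·16 + 1 = 33
t_c = 1/4 > 0 so v_max = 4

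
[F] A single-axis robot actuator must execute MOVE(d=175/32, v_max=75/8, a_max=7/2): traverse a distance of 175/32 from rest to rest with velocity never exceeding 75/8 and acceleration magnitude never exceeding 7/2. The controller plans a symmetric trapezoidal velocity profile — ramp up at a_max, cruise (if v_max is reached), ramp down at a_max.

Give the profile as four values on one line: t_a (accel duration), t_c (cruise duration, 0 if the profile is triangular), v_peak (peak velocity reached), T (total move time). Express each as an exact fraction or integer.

(v_max)²/a_max = (75/8)²/(7/2) = 5625/224
175/32 < 5625/224 ⇒ no cruise
v_peak = √(175/32·7/2) = √(1225/64) = 35/8
t_a = (35/8)/(7/2) = 5/4; t_c = 0
T = 2·5/4 = 5/2

t_a=5/4 t_c=0 v_peak=35/8 T=5/2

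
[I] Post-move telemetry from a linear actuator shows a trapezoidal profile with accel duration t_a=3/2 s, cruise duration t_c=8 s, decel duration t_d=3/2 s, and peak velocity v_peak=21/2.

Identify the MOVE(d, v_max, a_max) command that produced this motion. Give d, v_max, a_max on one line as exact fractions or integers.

a_max = (21/2)/(3/2) = 7
d_a = ½·21/2·3/2 = 63/8; d_c = 21/2·8 = 84
d = 2·63/8 + 84 = 399/4
t_c = 8 > 0 so v_max = 21/2

d=399/4 v_max=21/2 a_max=7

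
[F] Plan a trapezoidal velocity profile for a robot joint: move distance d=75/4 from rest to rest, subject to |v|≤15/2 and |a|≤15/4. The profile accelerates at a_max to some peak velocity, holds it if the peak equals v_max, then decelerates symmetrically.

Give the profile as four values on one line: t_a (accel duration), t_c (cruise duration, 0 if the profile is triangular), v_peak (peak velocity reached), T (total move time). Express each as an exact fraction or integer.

vₘ²/aₘ = (15/2)²/(15/4) = 15
75/4 ≥ 15 so v_max reached
t_a = (15/2)/(15/4) = 2; v_peak = 15/2
d_cruise = 75/4 − 15 = 15/4; t_c = (15/4)/(15/2) = 1/2
T = 2·2 + 1/2 = 9/2

t_a=2 t_c=1/2 v_peak=15/2 T=9/2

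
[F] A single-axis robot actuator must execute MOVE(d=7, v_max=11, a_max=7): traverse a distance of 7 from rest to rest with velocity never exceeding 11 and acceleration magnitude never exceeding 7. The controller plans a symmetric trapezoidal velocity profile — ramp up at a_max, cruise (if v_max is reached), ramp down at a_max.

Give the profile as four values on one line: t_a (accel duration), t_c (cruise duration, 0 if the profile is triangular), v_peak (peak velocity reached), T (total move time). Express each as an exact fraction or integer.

t_a=1 t_c=0 v_peak=7 T=2

v_max²/a_max = 11²/7 = 121/7
7 < 121/7 → triangular
v_peak = √(7·7) = √49 = 7
t_a = 7/7 = 1; t_c = 0
T = 2·1 = 2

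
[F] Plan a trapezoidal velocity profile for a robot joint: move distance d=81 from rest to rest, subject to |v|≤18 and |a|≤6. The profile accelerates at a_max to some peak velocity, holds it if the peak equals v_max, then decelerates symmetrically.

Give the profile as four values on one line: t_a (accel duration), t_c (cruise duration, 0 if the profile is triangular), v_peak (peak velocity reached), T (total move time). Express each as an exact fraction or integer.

vₘ²/aₘ = 18²/6 = 54
81 ≥ 54 → trapezoidal
t_a = 18/6 = 3; v_peak = 18
d_cruise = 81 − 54 = 27; t_c = 27/18 = 3/2
T = 2·3 + 3/2 = 15/2

t_a=3 t_c=3/2 v_peak=18 T=15/2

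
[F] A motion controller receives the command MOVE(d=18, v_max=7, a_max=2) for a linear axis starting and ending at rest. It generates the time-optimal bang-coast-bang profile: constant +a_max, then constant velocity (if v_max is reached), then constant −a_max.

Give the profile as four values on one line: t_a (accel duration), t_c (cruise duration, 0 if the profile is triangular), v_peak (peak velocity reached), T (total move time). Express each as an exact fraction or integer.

t_a=3 t_c=0 v_peak=6 T=6

(v_max)²/a_max = 7²/2 = 49/2
18 < 49/2 → triangular
v_peak = √(18·2) = √36 = 6
t_a = 6/2 = 3; t_c = 0
T = 2·3 = 6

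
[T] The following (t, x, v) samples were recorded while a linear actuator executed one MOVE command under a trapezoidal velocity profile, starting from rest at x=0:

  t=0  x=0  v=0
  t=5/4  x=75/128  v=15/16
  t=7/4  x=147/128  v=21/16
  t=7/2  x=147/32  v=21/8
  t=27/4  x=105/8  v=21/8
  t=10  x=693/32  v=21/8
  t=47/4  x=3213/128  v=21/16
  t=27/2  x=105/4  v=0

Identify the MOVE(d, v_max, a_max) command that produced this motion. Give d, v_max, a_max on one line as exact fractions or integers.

final state: t=27/2, x=105/4, v=0 → d = 105/4
a_max = (15/16−0)/(5/4−0) = 3/4
max v = 21/8 over t∈[7/2,10] → v_max = 21/8
check: 21/8·(7/2+13/2) = 105/4 ✓

d=105/4 v_max=21/8 a_max=3/4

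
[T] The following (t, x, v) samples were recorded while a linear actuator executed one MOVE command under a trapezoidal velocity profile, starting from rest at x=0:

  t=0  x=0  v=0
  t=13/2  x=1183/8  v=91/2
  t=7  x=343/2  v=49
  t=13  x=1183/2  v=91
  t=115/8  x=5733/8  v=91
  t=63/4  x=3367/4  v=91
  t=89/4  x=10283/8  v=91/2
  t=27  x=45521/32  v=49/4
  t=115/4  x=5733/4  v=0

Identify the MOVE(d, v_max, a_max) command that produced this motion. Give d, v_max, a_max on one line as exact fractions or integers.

d=5733/4 v_max=91 a_max=7

final state: t=115/4, x=5733/4, v=0 → d = 5733/4
a_max = (91/2−0)/(13/2−0) = 7
max v = 91 over t∈[13,63/4] → v_max = 91
check: 91·(13+11/4) = 5733/4 ✓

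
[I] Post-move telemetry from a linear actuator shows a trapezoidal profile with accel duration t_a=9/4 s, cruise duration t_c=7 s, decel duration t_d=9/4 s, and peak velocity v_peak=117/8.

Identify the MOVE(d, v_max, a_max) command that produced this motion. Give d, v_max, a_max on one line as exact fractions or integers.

a_max = (117/8)/(9/4) = 13/2
d_a = ½·117/8·9/4 = 1053/64; d_c = 117/8·7 = 819/8
d = 2·1053/64 + 819/8 = 4329/32
t_c = 7 > 0 ⇒ limit active, v_max = 117/8

d=4329/32 v_max=117/8 a_max=13/2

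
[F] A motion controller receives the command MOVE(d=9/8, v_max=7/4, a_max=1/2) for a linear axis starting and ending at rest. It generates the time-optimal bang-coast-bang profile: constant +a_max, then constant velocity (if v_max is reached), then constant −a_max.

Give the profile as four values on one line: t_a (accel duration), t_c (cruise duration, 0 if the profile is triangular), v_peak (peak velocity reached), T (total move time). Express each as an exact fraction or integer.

v_max²/a_max = (7/4)²/(1/2) = 49/8
9/8 < 49/8 so t_c = 0
v_peak = √(9/8·1/2) = √(9/16) = 3/4
t_a = (3/4)/(1/2) = 3/2; t_c = 0
T = 2·3/2 = 3

t_a=3/2 t_c=0 v_peak=3/4 T=3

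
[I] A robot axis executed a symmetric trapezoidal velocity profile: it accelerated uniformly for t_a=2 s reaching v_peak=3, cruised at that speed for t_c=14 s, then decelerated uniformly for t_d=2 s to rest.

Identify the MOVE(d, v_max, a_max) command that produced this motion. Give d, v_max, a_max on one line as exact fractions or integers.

d=48 v_max=3 a_max=3/2

a_max = 3/2
d_a = ½·3·2 = 3; d_c = 3·14 = 42
d = 2·3 + 42 = 48
t_c = 14 > 0 so v_max = 3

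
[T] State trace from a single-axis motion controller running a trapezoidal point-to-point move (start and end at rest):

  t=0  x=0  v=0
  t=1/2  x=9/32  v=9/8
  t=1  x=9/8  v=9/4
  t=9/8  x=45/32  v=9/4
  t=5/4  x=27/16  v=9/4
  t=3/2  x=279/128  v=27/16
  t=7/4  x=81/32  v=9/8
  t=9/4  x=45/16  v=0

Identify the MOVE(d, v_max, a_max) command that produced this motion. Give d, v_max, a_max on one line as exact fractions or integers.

d=45/16 v_max=9/4 a_max=9/4

final state: t=9/4, x=45/16, v=0 → d = 45/16
a_max = (9/8−0)/(1/2−0) = 9/4
max v = 9/4 over t∈[1,5/4] → v_max = 9/4
check: 9/4·(1+1/4) = 45/16 ✓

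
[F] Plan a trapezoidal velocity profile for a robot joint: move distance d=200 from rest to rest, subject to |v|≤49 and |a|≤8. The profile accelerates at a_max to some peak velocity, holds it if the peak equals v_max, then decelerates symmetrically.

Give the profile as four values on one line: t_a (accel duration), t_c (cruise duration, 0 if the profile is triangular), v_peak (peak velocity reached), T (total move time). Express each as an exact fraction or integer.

t_a=5 t_c=0 v_peak=40 T=10

(v_max)²/a_max = 49²/8 = 2401/8
200 < 2401/8 → triangular
v_peak = √(200·8) = √1600 = 40
t_a = 40/8 = 5; t_c = 0
T = 2·5 = 10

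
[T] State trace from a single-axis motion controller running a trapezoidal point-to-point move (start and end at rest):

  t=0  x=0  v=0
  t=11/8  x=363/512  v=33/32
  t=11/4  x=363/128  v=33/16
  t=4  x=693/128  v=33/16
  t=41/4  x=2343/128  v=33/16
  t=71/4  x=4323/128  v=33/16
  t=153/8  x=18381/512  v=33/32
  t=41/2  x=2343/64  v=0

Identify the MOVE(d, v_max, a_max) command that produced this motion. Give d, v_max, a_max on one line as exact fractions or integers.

d=2343/64 v_max=33/16 a_max=3/4

final state: t=41/2, x=2343/64, v=0 → d = 2343/64
a_max = (33/32−0)/(11/8−0) = 3/4
max v = 33/16 over t∈[11/4,71/4] → v_max = 33/16
check: 33/16·(11/4+15) = 2343/64 ✓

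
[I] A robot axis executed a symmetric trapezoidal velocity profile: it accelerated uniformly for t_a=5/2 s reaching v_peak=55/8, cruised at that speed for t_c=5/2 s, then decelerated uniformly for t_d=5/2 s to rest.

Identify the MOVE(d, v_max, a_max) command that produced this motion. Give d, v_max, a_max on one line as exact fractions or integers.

a_max = (55/8)/(5/2) = 11/4
d_a = ½·55/8·5/2 = 275/32; d_c = 55/8·5/2 = 275/16
d = 2·275/32 + 275/16 = 275/8
t_c = 5/2 > 0 ⇒ limit active, v_max = 55/8

d=275/8 v_max=55/8 a_max=11/4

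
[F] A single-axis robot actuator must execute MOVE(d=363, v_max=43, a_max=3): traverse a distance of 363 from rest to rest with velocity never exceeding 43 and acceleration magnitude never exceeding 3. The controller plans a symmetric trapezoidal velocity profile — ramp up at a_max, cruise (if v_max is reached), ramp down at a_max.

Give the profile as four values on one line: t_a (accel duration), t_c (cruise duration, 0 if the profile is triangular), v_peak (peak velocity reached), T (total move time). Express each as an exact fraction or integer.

t_a=11 t_c=0 v_peak=33 T=22

v_max²/a_max = 43²/3 = 1849/3
363 < 1849/3 → triangular
v_peak = √(363·3) = √1089 = 33
t_a = 33/3 = 11; t_c = 0
T = 2·11 = 22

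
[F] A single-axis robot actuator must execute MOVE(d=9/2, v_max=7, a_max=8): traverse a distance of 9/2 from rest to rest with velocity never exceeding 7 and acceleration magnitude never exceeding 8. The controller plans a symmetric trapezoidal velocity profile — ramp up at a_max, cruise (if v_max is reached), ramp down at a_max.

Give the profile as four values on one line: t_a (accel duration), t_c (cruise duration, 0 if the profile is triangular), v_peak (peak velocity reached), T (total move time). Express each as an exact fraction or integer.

t_a=3/4 t_c=0 v_peak=6 T=3/2

(v_max)²/a_max = 7²/8 = 49/8
9/2 < 49/8 → triangular
v_peak = √(9/2·8) = √36 = 6
t_a = 6/8 = 3/4; t_c = 0
T = 2·3/4 = 3/2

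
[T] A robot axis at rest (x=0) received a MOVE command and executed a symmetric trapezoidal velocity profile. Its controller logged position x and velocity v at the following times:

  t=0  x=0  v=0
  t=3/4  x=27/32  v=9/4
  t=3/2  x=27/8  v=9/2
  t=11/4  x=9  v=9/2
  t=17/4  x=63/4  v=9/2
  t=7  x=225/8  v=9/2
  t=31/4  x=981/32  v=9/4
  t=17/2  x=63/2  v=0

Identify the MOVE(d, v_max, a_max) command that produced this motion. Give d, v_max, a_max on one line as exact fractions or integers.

d=63/2 v_max=9/2 a_max=3

final state: t=17/2, x=63/2, v=0 → d = 63/2
a_max = (9/4−0)/(3/4−0) = 3
max v = 9/2 over t∈[3/2,7] → v_max = 9/2
check: 9/2·(3/2+11/2) = 63/2 ✓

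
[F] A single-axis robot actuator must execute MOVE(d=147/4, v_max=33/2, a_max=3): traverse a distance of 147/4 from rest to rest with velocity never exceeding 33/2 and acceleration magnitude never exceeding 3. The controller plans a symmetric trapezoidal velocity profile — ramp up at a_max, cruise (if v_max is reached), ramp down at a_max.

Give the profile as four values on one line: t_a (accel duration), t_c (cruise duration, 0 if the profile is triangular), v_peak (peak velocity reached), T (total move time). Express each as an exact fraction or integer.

vₘ²/aₘ = (33/2)²/3 = 363/4
147/4 < 363/4 → triangular
v_peak = √(147/4·3) = √(441/4) = 21/2
t_a = (21/2)/3 = 7/2; t_c = 0
T = 2·7/2 = 7

t_a=7/2 t_c=0 v_peak=21/2 T=7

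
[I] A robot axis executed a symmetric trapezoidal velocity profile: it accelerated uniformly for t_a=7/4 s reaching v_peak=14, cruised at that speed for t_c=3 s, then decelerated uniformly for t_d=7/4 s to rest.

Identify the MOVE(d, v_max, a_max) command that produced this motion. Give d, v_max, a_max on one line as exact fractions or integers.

d=133/2 v_max=14 a_max=8

a_max = 14/(7/4) = 8
d_a = ½·14·7/4 = 49/4; d_c = 14·3 = 42
d = 2·49/4 + 42 = 133/2
t_c = 3 > 0 → v_max = v_peak = 14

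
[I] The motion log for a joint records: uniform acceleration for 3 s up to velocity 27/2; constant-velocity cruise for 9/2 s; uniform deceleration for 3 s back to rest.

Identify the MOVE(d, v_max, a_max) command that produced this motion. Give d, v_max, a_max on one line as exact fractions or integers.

d=405/4 v_max=27/2 a_max=9/2

a_max = (27/2)/3 = 9/2
d_a = ½·27/2·3 = 81/4; d_c = 27/2·9/2 = 243/4
d = 2·81/4 + 243/4 = 405/4
t_c = 9/2 > 0 ⇒ limit active, v_max = 27/2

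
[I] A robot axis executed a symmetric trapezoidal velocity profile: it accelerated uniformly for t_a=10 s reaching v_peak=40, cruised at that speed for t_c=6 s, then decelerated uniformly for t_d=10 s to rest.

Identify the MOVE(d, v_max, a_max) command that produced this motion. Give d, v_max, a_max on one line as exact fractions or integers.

d=640 v_max=40 a_max=4

a_max = 40/10 = 4
d_a = ½·40·10 = 200; d_c = 40·6 = 240
d = 2·200 + 240 = 640
t_c = 6 > 0 → v_max = v_peak = 40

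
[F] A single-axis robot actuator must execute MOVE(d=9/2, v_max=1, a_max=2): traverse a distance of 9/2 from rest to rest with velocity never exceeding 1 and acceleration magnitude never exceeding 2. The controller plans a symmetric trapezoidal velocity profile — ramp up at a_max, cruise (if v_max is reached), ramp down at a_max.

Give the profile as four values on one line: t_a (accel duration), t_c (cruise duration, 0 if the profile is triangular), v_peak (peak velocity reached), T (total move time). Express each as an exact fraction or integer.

t_a=1/2 t_c=4 v_peak=1 T=5

vₘ²/aₘ = 1²/2 = 1/2
9/2 ≥ 1/2 so v_max reached
t_a = 1/2; v_peak = 1
d_cruise = 9/2 − 1/2 = 4; t_c = 4/1 = 4
T = 2·1/2 + 4 = 5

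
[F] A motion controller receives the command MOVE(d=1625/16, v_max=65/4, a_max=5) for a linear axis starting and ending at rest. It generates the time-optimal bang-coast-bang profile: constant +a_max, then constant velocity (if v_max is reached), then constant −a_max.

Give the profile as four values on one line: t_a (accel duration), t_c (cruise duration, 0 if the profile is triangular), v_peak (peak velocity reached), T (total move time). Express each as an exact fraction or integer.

v_max²/a_max = (65/4)²/5 = 845/16
1625/16 ≥ 845/16 so v_max reached
t_a = (65/4)/5 = 13/4; v_peak = 65/4
d_cruise = 1625/16 − 845/16 = 195/4; t_c = (195/4)/(65/4) = 3
T = 2·13/4 + 3 = 19/2

t_a=13/4 t_c=3 v_peak=65/4 T=19/2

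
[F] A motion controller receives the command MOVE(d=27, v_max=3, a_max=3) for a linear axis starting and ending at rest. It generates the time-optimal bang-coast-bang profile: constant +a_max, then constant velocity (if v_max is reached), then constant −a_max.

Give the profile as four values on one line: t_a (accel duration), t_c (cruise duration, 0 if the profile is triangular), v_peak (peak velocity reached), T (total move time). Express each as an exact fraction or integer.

vₘ²/aₘ = 3²/3 = 3
27 ≥ 3 so v_max reached
t_a = 3/3 = 1; v_peak = 3
d_cruise = 27 − 3 = 24; t_c = 24/3 = 8
T = 2·1 + 8 = 10

t_a=1 t_c=8 v_peak=3 T=10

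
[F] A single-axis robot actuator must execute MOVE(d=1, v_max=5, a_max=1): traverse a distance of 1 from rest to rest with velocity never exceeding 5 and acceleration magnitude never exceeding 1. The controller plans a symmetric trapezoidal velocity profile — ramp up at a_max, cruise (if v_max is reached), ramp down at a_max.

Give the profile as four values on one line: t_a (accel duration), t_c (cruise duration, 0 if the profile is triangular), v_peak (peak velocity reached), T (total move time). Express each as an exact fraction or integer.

(v_max)²/a_max = 5²/1 = 25
1 < 25 ⇒ no cruise
v_peak = √(1·1) = √1 = 1
t_a = 1/1 = 1; t_c = 0
T = 2·1 = 2

t_a=1 t_c=0 v_peak=1 T=2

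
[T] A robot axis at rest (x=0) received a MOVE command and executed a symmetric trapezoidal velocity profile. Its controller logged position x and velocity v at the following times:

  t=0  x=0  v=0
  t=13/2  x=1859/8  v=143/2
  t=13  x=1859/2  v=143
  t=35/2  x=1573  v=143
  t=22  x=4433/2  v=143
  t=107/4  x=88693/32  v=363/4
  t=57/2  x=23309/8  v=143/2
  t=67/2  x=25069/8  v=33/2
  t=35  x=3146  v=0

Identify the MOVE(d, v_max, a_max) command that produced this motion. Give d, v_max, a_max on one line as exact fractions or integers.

d=3146 v_max=143 a_max=11

final state: t=35, x=3146, v=0 → d = 3146
a_max = (143/2−0)/(13/2−0) = 11
max v = 143 over t∈[13,22] → v_max = 143
check: 143·(13+9) = 3146 ✓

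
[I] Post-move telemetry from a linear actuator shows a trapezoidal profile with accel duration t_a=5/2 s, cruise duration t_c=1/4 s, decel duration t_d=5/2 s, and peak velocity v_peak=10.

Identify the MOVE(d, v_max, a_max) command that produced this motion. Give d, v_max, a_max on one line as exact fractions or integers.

a_max = 10/(5/2) = 4
d_a = ½·10·5/2 = 25/2; d_c = 10·1/4 = 5/2
d = 2·25/2 + 5/2 = 55/2
t_c = 1/4 > 0 → v_max = v_peak = 10

d=55/2 v_max=10 a_max=4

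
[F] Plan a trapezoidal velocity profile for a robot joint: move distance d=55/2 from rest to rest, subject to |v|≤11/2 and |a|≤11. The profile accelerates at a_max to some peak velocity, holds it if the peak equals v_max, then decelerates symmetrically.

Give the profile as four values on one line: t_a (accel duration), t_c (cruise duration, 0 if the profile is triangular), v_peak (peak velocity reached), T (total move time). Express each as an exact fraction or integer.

t_a=1/2 t_c=9/2 v_peak=11/2 T=11/2

vₘ²/aₘ = (11/2)²/11 = 11/4
55/2 ≥ 11/4 so v_max reached
t_a = (11/2)/11 = 1/2; v_peak = 11/2
d_cruise = 55/2 − 11/4 = 99/4; t_c = (99/4)/(11/2) = 9/2
T = 2·1/2 + 9/2 = 11/2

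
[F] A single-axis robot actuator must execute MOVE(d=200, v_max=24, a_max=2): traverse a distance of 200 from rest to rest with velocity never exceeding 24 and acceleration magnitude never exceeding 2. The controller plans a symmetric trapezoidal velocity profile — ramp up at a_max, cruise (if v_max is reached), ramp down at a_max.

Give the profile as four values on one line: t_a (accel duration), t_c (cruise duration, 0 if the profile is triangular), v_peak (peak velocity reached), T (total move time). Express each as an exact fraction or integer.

v_max²/a_max = 24²/2 = 288
200 < 288 ⇒ no cruise
v_peak = √(200·2) = √400 = 20
t_a = 20/2 = 10; t_c = 0
T = 2·10 = 20

t_a=10 t_c=0 v_peak=20 T=20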